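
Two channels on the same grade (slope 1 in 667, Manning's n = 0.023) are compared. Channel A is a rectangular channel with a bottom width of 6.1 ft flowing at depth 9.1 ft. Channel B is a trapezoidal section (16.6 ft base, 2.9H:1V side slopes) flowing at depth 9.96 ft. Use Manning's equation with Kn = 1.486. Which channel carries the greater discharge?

channel B

Channel A: Flow area A = b·y = 6.1 × 9.1 = 55.51 ft². Wetted perimeter P = b + 2y = 6.1 + 2×9.1 = 24.3 ft. Hydraulic radius R = A/P = 55.51/24.3 = 2.284 ft. Q_A = (1.486/0.023)·55.51·2.284^(2/3)·√0.001499 = 240.9 ft³/s.
Channel B: With bottom width b = 16.6 ft and side slope z = 2.9: A = (b + zy)y = (16.6 + 2.9×9.96)×9.96 = 453 ft²; P = b + 2y√(1+z²) = 16.6 + 2×9.96×3.068 = 77.71 ft. Hydraulic radius R = A/P = 453/77.71 = 5.83 ft. Q_B = (1.486/0.023)·453·5.83^(2/3)·√0.001499 = 3671 ft³/s.
Q_A = 240.9 ft³/s vs Q_B = 3671 ft³/s, so channel B carries more.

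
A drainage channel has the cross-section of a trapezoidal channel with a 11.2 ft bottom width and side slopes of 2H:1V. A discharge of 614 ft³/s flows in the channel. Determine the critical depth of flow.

At critical depth, Q² T / (g A³) = 1, i.e. A³/T = Q²/g = 614²/32.2 = 11710.
Trying y = 4.56 ft: A³/T = 27020 — over.
Trying y = 2.85 ft: A³/T = 4944 — short.
Trying y = 3.63 ft: A³/T = 11700 — matches.

y_c = 3.63 ft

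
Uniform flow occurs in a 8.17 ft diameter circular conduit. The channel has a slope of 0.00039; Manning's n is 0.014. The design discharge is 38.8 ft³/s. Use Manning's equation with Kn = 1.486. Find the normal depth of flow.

Manning's equation rearranged: A R^(2/3) = nQ / (1.486·√S) = 0.014 × 38.8 / (1.486 × √0.00039) = 18.51.
At y = 2.88 ft: A R^(2/3) = 22.49 — high.
At y = 2.29 ft: A R^(2/3) = 14.48 — low.
At y = 2.6 ft: A R^(2/3) = 18.52 — ≈ 18.51.

y_n = 2.6 ft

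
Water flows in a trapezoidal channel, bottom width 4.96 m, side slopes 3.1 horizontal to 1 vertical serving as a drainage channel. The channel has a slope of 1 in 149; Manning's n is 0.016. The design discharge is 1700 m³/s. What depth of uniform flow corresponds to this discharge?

Manning's equation rearranged: A R^(2/3) = nQ / (1·√S) = 0.016 × 1700 / (√0.006711) = 332.
Trying y = 7.35 m: A R^(2/3) = 501.7 — too large.
Trying y = 4.27 m: A R^(2/3) = 138.1 — too small.
Trying y = 6.19 m: A R^(2/3) = 331.4 — close enough.

y_n = 6.19 m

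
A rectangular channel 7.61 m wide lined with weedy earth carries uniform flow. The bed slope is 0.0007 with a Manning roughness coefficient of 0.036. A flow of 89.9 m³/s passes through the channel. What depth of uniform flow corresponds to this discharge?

Manning's equation rearranged: A R^(2/3) = nQ / (1·√S) = 0.036 × 89.9 / (√0.0007) = 122.3.
At y = 10.7 m: A R^(2/3) = 162 — over.
At y = 6.54 m: A R^(2/3) = 89.35 — short.
At y = 8.45 m: A R^(2/3) = 122.3 — ≈ 122.3.

y_n = 8.45 m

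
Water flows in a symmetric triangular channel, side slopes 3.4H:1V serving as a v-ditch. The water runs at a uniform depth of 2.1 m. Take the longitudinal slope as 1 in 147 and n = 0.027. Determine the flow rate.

For a triangular section with side slope z = 3.4: A = zy² = 3.4×2.1² = 14.99 m²; P = 2y√(1+z²) = 2×2.1×3.544 = 14.88 m.
Hydraulic radius R = A/P = 14.99/14.88 = 1.007 m.
Manning's equation: Q = (1/n) A R^(2/3) S^(1/2) = (1/0.027) × 14.99 × 1.007^(2/3) × 0.006803^(1/2) = 46 m³/s.

Q = 46 m³/s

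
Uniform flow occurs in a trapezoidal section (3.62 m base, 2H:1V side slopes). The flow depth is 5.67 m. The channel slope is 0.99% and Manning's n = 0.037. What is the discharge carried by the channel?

Q = 467 m³/s

With bottom width b = 3.62 m and side slope z = 2: A = (b + zy)y = (3.62 + 2×5.67)×5.67 = 84.82 m²; P = b + 2y√(1+z²) = 3.62 + 2×5.67×2.236 = 28.98 m.
Hydraulic radius R = A/P = 84.82/28.98 = 2.927 m.
Manning's equation: Q = (1/n) A R^(2/3) S^(1/2) = (1/0.037) × 84.82 × 2.927^(2/3) × 0.0099^(1/2) = 467 m³/s.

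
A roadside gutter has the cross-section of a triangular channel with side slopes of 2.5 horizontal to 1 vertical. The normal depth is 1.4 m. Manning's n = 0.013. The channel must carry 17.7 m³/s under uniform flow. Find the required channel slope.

S = 0.00392

For a triangular section with side slope z = 2.5: A = zy² = 2.5×1.4² = 4.9 m²; P = 2y√(1+z²) = 2×1.4×2.693 = 7.539 m.
Hydraulic radius R = A/P = 4.9/7.539 = 0.6499 m.
From Manning's equation, S = [nQ / (1 A R^(2/3))]² = [0.013 × 17.7 / (1 × 4.9 × 0.6499^(2/3))]² = 0.00392.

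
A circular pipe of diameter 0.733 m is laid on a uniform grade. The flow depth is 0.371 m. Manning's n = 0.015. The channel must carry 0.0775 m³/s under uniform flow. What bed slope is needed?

For a circular section of diameter D = 0.733 m at depth y = 0.371 m, the central angle is θ = 2 arccos(1 − 2y/D) = 3.166 rad. Then A = (D²/8)(θ − sin θ) = 0.2143 m² and P = Dθ/2 = 1.16 m.
Hydraulic radius R = A/P = 0.2143/1.16 = 0.1847 m.
From Manning's equation, S = [nQ / (1 A R^(2/3))]² = [0.015 × 0.0775 / (1 × 0.2143 × 0.1847^(2/3))]² = 0.00028.

S = 0.00028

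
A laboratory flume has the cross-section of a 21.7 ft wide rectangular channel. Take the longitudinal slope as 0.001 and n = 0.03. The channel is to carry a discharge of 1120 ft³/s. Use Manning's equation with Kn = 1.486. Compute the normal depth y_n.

Manning's equation rearranged: A R^(2/3) = nQ / (1.486·√S) = 0.03 × 1120 / (1.486 × √0.001) = 715.
Trying y = 11.8 ft: A R^(2/3) = 812.5 — high.
Trying y = 8.99 ft: A R^(2/3) = 564.1 — low.
Trying y = 10.7 ft: A R^(2/3) = 713.5 — matches.

y_n = 10.7 ft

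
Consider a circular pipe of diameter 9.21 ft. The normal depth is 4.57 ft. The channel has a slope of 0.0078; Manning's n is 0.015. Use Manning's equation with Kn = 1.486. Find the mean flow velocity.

V = 15.2 ft/s

For a circular section of diameter D = 9.21 ft at depth y = 4.57 ft, the central angle is θ = 2 arccos(1 − 2y/D) = 3.126 rad. Then A = (D²/8)(θ − sin θ) = 32.99 ft² and P = Dθ/2 = 14.4 ft.
Hydraulic radius R = A/P = 32.99/14.4 = 2.291 ft.
From Manning's equation, V = (1.486/n) R^(2/3) S^(1/2) = (1.486/0.015) × 2.291^(2/3) × 0.0078^(1/2) = 15.2 ft/s.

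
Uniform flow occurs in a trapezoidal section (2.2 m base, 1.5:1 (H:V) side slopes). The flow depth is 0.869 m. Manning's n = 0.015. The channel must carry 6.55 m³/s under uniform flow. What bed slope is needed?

S = 0.0022

With bottom width b = 2.2 m and side slope z = 1.5: A = (b + zy)y = (2.2 + 1.5×0.869)×0.869 = 3.045 m²; P = b + 2y√(1+z²) = 2.2 + 2×0.869×1.803 = 5.333 m.
Hydraulic radius R = A/P = 3.045/5.333 = 0.5709 m.
From Manning's equation, S = [nQ / (1 A R^(2/3))]² = [0.015 × 6.55 / (1 × 3.045 × 0.5709^(2/3))]² = 0.0022.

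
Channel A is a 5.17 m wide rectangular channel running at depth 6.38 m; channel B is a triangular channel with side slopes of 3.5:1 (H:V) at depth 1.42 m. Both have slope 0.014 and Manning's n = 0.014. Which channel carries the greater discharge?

Channel A: Flow area A = b·y = 5.17 × 6.38 = 32.98 m². Wetted perimeter P = b + 2y = 5.17 + 2×6.38 = 17.93 m. Hydraulic radius R = A/P = 32.98/17.93 = 1.84 m. Q_A = (1/0.014)·32.98·1.84^(2/3)·√0.014 = 418.5 m³/s.
Channel B: For a triangular section with side slope z = 3.5: A = zy² = 3.5×1.42² = 7.057 m²; P = 2y√(1+z²) = 2×1.42×3.64 = 10.34 m. Hydraulic radius R = A/P = 7.057/10.34 = 0.6827 m. Q_B = (1/0.014)·7.057·0.6827^(2/3)·√0.014 = 46.24 m³/s.
Q_A = 418.5 m³/s vs Q_B = 46.24 m³/s, so channel A carries more.

channel A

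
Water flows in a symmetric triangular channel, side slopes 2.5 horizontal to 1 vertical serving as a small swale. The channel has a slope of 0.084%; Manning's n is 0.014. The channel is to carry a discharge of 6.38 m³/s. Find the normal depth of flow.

Manning's equation rearranged: A R^(2/3) = nQ / (1·√S) = 0.014 × 6.38 / (√0.00084) = 3.082.
Trying y = 1.02 m: A R^(2/3) = 1.58 — low.
Trying y = 1.58 m: A R^(2/3) = 5.076 — high.
Trying y = 1.31 m: A R^(2/3) = 3.08 — close enough.

y_n = 1.31 m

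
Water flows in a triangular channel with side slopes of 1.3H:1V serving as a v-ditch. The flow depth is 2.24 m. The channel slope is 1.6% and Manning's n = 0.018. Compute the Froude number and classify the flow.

supercritical

For a triangular section with side slope z = 1.3: A = zy² = 1.3×2.24² = 6.523 m²; P = 2y√(1+z²) = 2×2.24×1.64 = 7.348 m.
Hydraulic radius R = A/P = 6.523/7.348 = 0.8877 m.
V = (1/n) R^(2/3) √S = (1/0.018) × 0.8877^(2/3) × √0.016 = 6.491 m/s. Hydraulic depth D_h = A/T = 6.523/5.824 = 1.12 m.
Froude number Fr = V/√(g·D_h) = 6.491/√(9.81×1.12) = 1.96, which is greater than 1, so the flow is supercritical.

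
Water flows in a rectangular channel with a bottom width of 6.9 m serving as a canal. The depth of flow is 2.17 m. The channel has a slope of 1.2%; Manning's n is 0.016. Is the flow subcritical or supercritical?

Flow area A = b·y = 6.9 × 2.17 = 14.97 m². Wetted perimeter P = b + 2y = 6.9 + 2×2.17 = 11.24 m.
Hydraulic radius R = A/P = 14.97/11.24 = 1.332 m.
V = (1/n) R^(2/3) √S = (1/0.016) × 1.332^(2/3) × √0.012 = 8.289 m/s. Hydraulic depth D_h = A/T = 14.97/6.9 = 2.17 m.
Froude number Fr = V/√(g·D_h) = 8.289/√(9.81×2.17) = 1.8, which is greater than 1, so the flow is supercritical.

supercritical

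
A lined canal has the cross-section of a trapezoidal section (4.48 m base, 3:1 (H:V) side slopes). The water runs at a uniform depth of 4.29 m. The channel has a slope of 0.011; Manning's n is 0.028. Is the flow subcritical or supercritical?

supercritical

With bottom width b = 4.48 m and side slope z = 3: A = (b + zy)y = (4.48 + 3×4.29)×4.29 = 74.43 m²; P = b + 2y√(1+z²) = 4.48 + 2×4.29×3.162 = 31.61 m.
Hydraulic radius R = A/P = 74.43/31.61 = 2.355 m.
V = (1/n) R^(2/3) √S = (1/0.028) × 2.355^(2/3) × √0.011 = 6.629 m/s. Hydraulic depth D_h = A/T = 74.43/30.22 = 2.463 m.
Froude number Fr = V/√(g·D_h) = 6.629/√(9.81×2.463) = 1.35, which is greater than 1, so the flow is supercritical.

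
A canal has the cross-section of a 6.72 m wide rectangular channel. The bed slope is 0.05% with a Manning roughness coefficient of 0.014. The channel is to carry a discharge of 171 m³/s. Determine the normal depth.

Manning's equation rearranged: A R^(2/3) = nQ / (1·√S) = 0.014 × 171 / (√0.0005) = 107.1.
Try y = 10.3 m: A R^(2/3) = 128.6 — high.
Try y = 6.37 m: A R^(2/3) = 72.4 — low.
Try y = 8.81 m: A R^(2/3) = 107.1 — close enough.

y_n = 8.81 m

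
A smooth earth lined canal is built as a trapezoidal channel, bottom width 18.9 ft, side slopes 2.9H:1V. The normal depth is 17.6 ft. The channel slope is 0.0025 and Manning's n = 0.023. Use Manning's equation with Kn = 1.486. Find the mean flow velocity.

With bottom width b = 18.9 ft and side slope z = 2.9: A = (b + zy)y = (18.9 + 2.9×17.6)×17.6 = 1231 ft²; P = b + 2y√(1+z²) = 18.9 + 2×17.6×3.068 = 126.9 ft.
Hydraulic radius R = A/P = 1231/126.9 = 9.702 ft.
From Manning's equation, V = (1.486/n) R^(2/3) S^(1/2) = (1.486/0.023) × 9.702^(2/3) × 0.0025^(1/2) = 14.7 ft/s.

V = 14.7 ft/s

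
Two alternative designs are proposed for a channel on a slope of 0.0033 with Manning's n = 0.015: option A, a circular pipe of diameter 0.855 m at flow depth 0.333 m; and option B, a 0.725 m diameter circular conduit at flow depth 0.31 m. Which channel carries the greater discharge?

channel A

Channel A: For a circular section of diameter D = 0.855 m at depth y = 0.333 m, the central angle is θ = 2 arccos(1 − 2y/D) = 2.696 rad. Then A = (D²/8)(θ − sin θ) = 0.2069 m² and P = Dθ/2 = 1.152 m. Hydraulic radius R = A/P = 0.2069/1.152 = 0.1796 m. Q_A = (1/0.015)·0.2069·0.1796^(2/3)·√0.0033 = 0.2522 m³/s.
Channel B: For a circular section of diameter D = 0.725 m at depth y = 0.31 m, the central angle is θ = 2 arccos(1 − 2y/D) = 2.851 rad. Then A = (D²/8)(θ − sin θ) = 0.1685 m² and P = Dθ/2 = 1.033 m. Hydraulic radius R = A/P = 0.1685/1.033 = 0.163 m. Q_B = (1/0.015)·0.1685·0.163^(2/3)·√0.0033 = 0.1926 m³/s.
Q_A = 0.2522 m³/s vs Q_B = 0.1926 m³/s, so channel A carries more.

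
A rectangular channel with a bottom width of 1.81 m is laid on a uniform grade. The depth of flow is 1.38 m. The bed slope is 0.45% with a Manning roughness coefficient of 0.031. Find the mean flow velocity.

V = 1.45 m/s

Flow area A = b·y = 1.81 × 1.38 = 2.498 m². Wetted perimeter P = b + 2y = 1.81 + 2×1.38 = 4.57 m.
Hydraulic radius R = A/P = 2.498/4.57 = 0.5466 m.
From Manning's equation, V = (1/n) R^(2/3) S^(1/2) = (1/0.031) × 0.5466^(2/3) × 0.0045^(1/2) = 1.45 m/s.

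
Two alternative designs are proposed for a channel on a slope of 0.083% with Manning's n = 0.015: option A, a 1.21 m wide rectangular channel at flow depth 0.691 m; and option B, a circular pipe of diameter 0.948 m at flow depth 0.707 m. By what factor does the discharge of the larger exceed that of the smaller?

Channel A: Flow area A = b·y = 1.21 × 0.691 = 0.8361 m². Wetted perimeter P = b + 2y = 1.21 + 2×0.691 = 2.592 m. Hydraulic radius R = A/P = 0.8361/2.592 = 0.3226 m. Q_A = (1/0.015)·0.8361·0.3226^(2/3)·√0.00083 = 0.7553 m³/s.
Channel B: For a circular section of diameter D = 0.948 m at depth y = 0.707 m, the central angle is θ = 2 arccos(1 − 2y/D) = 4.169 rad. Then A = (D²/8)(θ − sin θ) = 0.5646 m² and P = Dθ/2 = 1.976 m. Hydraulic radius R = A/P = 0.5646/1.976 = 0.2857 m. Q_B = (1/0.015)·0.5646·0.2857^(2/3)·√0.00083 = 0.4703 m³/s.
The larger discharge is 0.7553 m³/s and the smaller is 0.4703 m³/s; the ratio is 1.61.

1.61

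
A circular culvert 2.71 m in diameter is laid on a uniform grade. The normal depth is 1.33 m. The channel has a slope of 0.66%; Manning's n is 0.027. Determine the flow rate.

Q = 6.48 m³/s

For a circular section of diameter D = 2.71 m at depth y = 1.33 m, the central angle is θ = 2 arccos(1 − 2y/D) = 3.105 rad. Then A = (D²/8)(θ − sin θ) = 2.816 m² and P = Dθ/2 = 4.207 m.
Hydraulic radius R = A/P = 2.816/4.207 = 0.6694 m.
Manning's equation: Q = (1/n) A R^(2/3) S^(1/2) = (1/0.027) × 2.816 × 0.6694^(2/3) × 0.0066^(1/2) = 6.48 m³/s.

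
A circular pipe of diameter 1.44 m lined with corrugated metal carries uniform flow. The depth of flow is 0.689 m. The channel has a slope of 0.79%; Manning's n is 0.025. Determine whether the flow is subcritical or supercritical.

For a circular section of diameter D = 1.44 m at depth y = 0.689 m, the central angle is θ = 2 arccos(1 − 2y/D) = 3.055 rad. Then A = (D²/8)(θ − sin θ) = 0.7697 m² and P = Dθ/2 = 2.2 m.
Hydraulic radius R = A/P = 0.7697/2.2 = 0.3499 m.
V = (1/n) R^(2/3) √S = (1/0.025) × 0.3499^(2/3) × √0.0079 = 1.765 m/s. Hydraulic depth D_h = A/T = 0.7697/1.439 = 0.535 m.
Froude number Fr = V/√(g·D_h) = 1.765/√(9.81×0.535) = 0.771, which is less than 1, so the flow is subcritical.

subcritical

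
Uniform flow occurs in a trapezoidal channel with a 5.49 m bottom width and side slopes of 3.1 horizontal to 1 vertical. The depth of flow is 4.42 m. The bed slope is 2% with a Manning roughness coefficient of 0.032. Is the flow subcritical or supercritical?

With bottom width b = 5.49 m and side slope z = 3.1: A = (b + zy)y = (5.49 + 3.1×4.42)×4.42 = 84.83 m²; P = b + 2y√(1+z²) = 5.49 + 2×4.42×3.257 = 34.28 m.
Hydraulic radius R = A/P = 84.83/34.28 = 2.474 m.
V = (1/n) R^(2/3) √S = (1/0.032) × 2.474^(2/3) × √0.02 = 8.085 m/s. Hydraulic depth D_h = A/T = 84.83/32.89 = 2.579 m.
Froude number Fr = V/√(g·D_h) = 8.085/√(9.81×2.579) = 1.61, which is greater than 1, so the flow is supercritical.

supercritical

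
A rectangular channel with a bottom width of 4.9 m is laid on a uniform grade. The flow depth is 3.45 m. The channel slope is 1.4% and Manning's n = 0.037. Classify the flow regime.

Flow area A = b·y = 4.9 × 3.45 = 16.91 m². Wetted perimeter P = b + 2y = 4.9 + 2×3.45 = 11.8 m.
Hydraulic radius R = A/P = 16.91/11.8 = 1.433 m.
V = (1/n) R^(2/3) √S = (1/0.037) × 1.433^(2/3) × √0.014 = 4.064 m/s. Hydraulic depth D_h = A/T = 16.91/4.9 = 3.45 m.
Froude number Fr = V/√(g·D_h) = 4.064/√(9.81×3.45) = 0.699, which is less than 1, so the flow is subcritical.

subcritical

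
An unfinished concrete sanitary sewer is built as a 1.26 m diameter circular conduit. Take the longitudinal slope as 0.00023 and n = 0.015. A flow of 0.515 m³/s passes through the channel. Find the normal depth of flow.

y_n = 0.919 m

Manning's equation rearranged: A R^(2/3) = nQ / (1·√S) = 0.015 × 0.515 / (√0.00023) = 0.5094.
Try y = 1.01 m: A R^(2/3) = 0.5653 — over.
Try y = 0.751 m: A R^(2/3) = 0.3839 — short.
Try y = 0.919 m: A R^(2/3) = 0.5091 — matches.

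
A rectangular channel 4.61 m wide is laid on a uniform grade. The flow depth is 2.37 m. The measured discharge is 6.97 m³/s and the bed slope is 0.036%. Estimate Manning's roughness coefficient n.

Flow area A = b·y = 4.61 × 2.37 = 10.93 m². Wetted perimeter P = b + 2y = 4.61 + 2×2.37 = 9.35 m.
Hydraulic radius R = A/P = 10.93/9.35 = 1.169 m.
Rearranging Manning's equation: n = (1/Q) A R^(2/3) S^(1/2) = (1/6.97) × 10.93 × 1.169^(2/3) × √0.00036 = 0.033.

n = 0.033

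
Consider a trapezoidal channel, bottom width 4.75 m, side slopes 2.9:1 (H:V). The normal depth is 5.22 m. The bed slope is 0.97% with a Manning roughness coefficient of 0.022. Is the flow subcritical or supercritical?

supercritical

With bottom width b = 4.75 m and side slope z = 2.9: A = (b + zy)y = (4.75 + 2.9×5.22)×5.22 = 103.8 m²; P = b + 2y√(1+z²) = 4.75 + 2×5.22×3.068 = 36.78 m.
Hydraulic radius R = A/P = 103.8/36.78 = 2.823 m.
V = (1/n) R^(2/3) √S = (1/0.022) × 2.823^(2/3) × √0.0097 = 8.942 m/s. Hydraulic depth D_h = A/T = 103.8/35.03 = 2.964 m.
Froude number Fr = V/√(g·D_h) = 8.942/√(9.81×2.964) = 1.66, which is greater than 1, so the flow is supercritical.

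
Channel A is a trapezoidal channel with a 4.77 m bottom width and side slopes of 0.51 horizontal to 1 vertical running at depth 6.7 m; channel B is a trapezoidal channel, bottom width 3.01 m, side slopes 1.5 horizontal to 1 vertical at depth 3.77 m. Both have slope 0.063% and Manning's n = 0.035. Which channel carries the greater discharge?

Channel A: With bottom width b = 4.77 m and side slope z = 0.51: A = (b + zy)y = (4.77 + 0.51×6.7)×6.7 = 54.85 m²; P = b + 2y√(1+z²) = 4.77 + 2×6.7×1.123 = 19.81 m. Hydraulic radius R = A/P = 54.85/19.81 = 2.769 m. Q_A = (1/0.035)·54.85·2.769^(2/3)·√0.00063 = 77.56 m³/s.
Channel B: With bottom width b = 3.01 m and side slope z = 1.5: A = (b + zy)y = (3.01 + 1.5×3.77)×3.77 = 32.67 m²; P = b + 2y√(1+z²) = 3.01 + 2×3.77×1.803 = 16.6 m. Hydraulic radius R = A/P = 32.67/16.6 = 1.968 m. Q_B = (1/0.035)·32.67·1.968^(2/3)·√0.00063 = 36.78 m³/s.
Q_A = 77.56 m³/s vs Q_B = 36.78 m³/s, so channel A carries more.

channel A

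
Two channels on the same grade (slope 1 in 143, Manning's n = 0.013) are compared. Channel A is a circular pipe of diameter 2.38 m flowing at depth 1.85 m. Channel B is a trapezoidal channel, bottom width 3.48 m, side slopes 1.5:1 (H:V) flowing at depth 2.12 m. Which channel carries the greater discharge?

Channel A: For a circular section of diameter D = 2.38 m at depth y = 1.85 m, the central angle is θ = 2 arccos(1 − 2y/D) = 4.317 rad. Then A = (D²/8)(θ − sin θ) = 3.71 m² and P = Dθ/2 = 5.138 m. Hydraulic radius R = A/P = 3.71/5.138 = 0.7222 m. Q_A = (1/0.013)·3.71·0.7222^(2/3)·√0.006993 = 19.21 m³/s.
Channel B: With bottom width b = 3.48 m and side slope z = 1.5: A = (b + zy)y = (3.48 + 1.5×2.12)×2.12 = 14.12 m²; P = b + 2y√(1+z²) = 3.48 + 2×2.12×1.803 = 11.12 m. Hydraulic radius R = A/P = 14.12/11.12 = 1.269 m. Q_B = (1/0.013)·14.12·1.269^(2/3)·√0.006993 = 106.5 m³/s.
Q_A = 19.21 m³/s vs Q_B = 106.5 m³/s, so channel B carries more.

channel B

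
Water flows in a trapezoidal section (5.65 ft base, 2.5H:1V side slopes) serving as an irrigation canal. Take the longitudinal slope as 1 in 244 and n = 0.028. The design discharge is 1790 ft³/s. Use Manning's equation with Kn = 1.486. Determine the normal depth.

Manning's equation rearranged: A R^(2/3) = nQ / (1.486·√S) = 0.028 × 1790 / (1.486 × √0.004098) = 526.9.
At y = 8.92 ft: A R^(2/3) = 694 — high.
At y = 6.31 ft: A R^(2/3) = 306.4 — low.
At y = 7.95 ft: A R^(2/3) = 527.2 — ≈ 526.9.

y_n = 7.95 ft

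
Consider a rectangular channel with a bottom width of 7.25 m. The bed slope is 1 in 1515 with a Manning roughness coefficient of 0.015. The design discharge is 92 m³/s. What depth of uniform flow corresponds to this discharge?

y_n = 4.62 m

Manning's equation rearranged: A R^(2/3) = nQ / (1·√S) = 0.015 × 92 / (√0.0006601) = 53.71.
Trying y = 3.97 m: A R^(2/3) = 44.07 — too small.
Trying y = 5.36 m: A R^(2/3) = 64.98 — too large.
Trying y = 4.62 m: A R^(2/3) = 53.72 — close enough.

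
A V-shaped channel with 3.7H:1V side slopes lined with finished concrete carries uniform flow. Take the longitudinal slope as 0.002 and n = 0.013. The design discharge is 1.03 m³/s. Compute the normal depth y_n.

y_n = 0.467 m

Manning's equation rearranged: A R^(2/3) = nQ / (1·√S) = 0.013 × 1.03 / (√0.002) = 0.2994.
At y = 0.391 m: A R^(2/3) = 0.1861 — low.
At y = 0.586 m: A R^(2/3) = 0.5475 — high.
At y = 0.467 m: A R^(2/3) = 0.2989 — ≈ 0.2994.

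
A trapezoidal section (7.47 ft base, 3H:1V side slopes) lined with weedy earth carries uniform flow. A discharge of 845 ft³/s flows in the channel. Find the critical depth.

At critical depth, Q² T / (g A³) = 1, i.e. A³/T = Q²/g = 845²/32.2 = 22170.
Trying y = 3.2 ft: A³/T = 6111 — too small.
Trying y = 4.4 ft: A³/T = 22210 — close enough.

y_c = 4.4 ft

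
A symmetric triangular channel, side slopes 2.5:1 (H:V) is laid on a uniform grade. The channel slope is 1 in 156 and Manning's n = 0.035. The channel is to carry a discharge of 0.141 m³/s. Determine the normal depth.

y_n = 0.302 m

Manning's equation rearranged: A R^(2/3) = nQ / (1·√S) = 0.035 × 0.141 / (√0.00641) = 0.06164.
At y = 0.372 m: A R^(2/3) = 0.1073 — over.
At y = 0.257 m: A R^(2/3) = 0.04002 — short.
At y = 0.302 m: A R^(2/3) = 0.06153 — matches.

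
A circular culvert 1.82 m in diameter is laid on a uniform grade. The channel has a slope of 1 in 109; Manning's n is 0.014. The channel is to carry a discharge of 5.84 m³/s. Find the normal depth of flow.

Manning's equation rearranged: A R^(2/3) = nQ / (1·√S) = 0.014 × 5.84 / (√0.009174) = 0.8536.
At y = 0.764 m: A R^(2/3) = 0.5662 — too small.
At y = 1.17 m: A R^(2/3) = 1.146 — too large.
At y = 0.968 m: A R^(2/3) = 0.8534 — close enough.

y_n = 0.968 m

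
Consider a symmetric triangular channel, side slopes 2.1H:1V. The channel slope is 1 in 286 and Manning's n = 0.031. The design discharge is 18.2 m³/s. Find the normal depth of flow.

Manning's equation rearranged: A R^(2/3) = nQ / (1·√S) = 0.031 × 18.2 / (√0.003497) = 9.541.
Try y = 2.59 m: A R^(2/3) = 15.63 — high.
Try y = 1.49 m: A R^(2/3) = 3.579 — low.
Try y = 2.15 m: A R^(2/3) = 9.516 — close enough.

y_n = 2.15 m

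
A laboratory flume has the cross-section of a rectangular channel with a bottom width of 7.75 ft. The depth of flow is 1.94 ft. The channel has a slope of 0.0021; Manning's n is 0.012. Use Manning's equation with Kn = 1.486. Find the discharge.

Flow area A = b·y = 7.75 × 1.94 = 15.04 ft². Wetted perimeter P = b + 2y = 7.75 + 2×1.94 = 11.63 ft.
Hydraulic radius R = A/P = 15.04/11.63 = 1.293 ft.
Manning's equation: Q = (1.486/n) A R^(2/3) S^(1/2) = (1.486/0.012) × 15.04 × 1.293^(2/3) × 0.0021^(1/2) = 101 ft³/s.

Q = 101 ft³/s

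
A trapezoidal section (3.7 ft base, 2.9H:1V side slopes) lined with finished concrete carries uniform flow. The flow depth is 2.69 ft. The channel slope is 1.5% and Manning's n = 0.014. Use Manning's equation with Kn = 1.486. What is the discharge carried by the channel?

With bottom width b = 3.7 ft and side slope z = 2.9: A = (b + zy)y = (3.7 + 2.9×2.69)×2.69 = 30.94 ft²; P = b + 2y√(1+z²) = 3.7 + 2×2.69×3.068 = 20.2 ft.
Hydraulic radius R = A/P = 30.94/20.2 = 1.531 ft.
Manning's equation: Q = (1.486/n) A R^(2/3) S^(1/2) = (1.486/0.014) × 30.94 × 1.531^(2/3) × 0.015^(1/2) = 534 ft³/s.

Q = 534 ft³/s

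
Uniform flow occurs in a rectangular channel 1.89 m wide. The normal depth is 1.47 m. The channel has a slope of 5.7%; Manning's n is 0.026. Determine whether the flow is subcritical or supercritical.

Flow area A = b·y = 1.89 × 1.47 = 2.778 m². Wetted perimeter P = b + 2y = 1.89 + 2×1.47 = 4.83 m.
Hydraulic radius R = A/P = 2.778/4.83 = 0.5752 m.
V = (1/n) R^(2/3) √S = (1/0.026) × 0.5752^(2/3) × √0.057 = 6.351 m/s. Hydraulic depth D_h = A/T = 2.778/1.89 = 1.47 m.
Froude number Fr = V/√(g·D_h) = 6.351/√(9.81×1.47) = 1.67, which is greater than 1, so the flow is supercritical.

supercritical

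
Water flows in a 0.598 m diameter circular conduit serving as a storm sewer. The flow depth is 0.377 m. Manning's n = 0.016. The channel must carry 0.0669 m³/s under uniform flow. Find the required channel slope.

For a circular section of diameter D = 0.598 m at depth y = 0.377 m, the central angle is θ = 2 arccos(1 − 2y/D) = 3.669 rad. Then A = (D²/8)(θ − sin θ) = 0.1865 m² and P = Dθ/2 = 1.097 m.
Hydraulic radius R = A/P = 0.1865/1.097 = 0.17 m.
From Manning's equation, S = [nQ / (1 A R^(2/3))]² = [0.016 × 0.0669 / (1 × 0.1865 × 0.17^(2/3))]² = 0.00035.

S = 0.00035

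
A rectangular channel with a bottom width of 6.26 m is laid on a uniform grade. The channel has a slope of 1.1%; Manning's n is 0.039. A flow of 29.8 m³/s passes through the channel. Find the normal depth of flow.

Manning's equation rearranged: A R^(2/3) = nQ / (1·√S) = 0.039 × 29.8 / (√0.011) = 11.08.
Trying y = 1.91 m: A R^(2/3) = 13.4 — high.
Trying y = 1.37 m: A R^(2/3) = 8.305 — low.
Trying y = 1.67 m: A R^(2/3) = 11.07 — ≈ 11.08.

y_n = 1.67 m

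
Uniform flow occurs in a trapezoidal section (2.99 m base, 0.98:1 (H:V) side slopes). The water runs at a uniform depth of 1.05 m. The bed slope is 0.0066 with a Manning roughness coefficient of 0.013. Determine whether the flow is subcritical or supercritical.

With bottom width b = 2.99 m and side slope z = 0.98: A = (b + zy)y = (2.99 + 0.98×1.05)×1.05 = 4.22 m²; P = b + 2y√(1+z²) = 2.99 + 2×1.05×1.4 = 5.93 m.
Hydraulic radius R = A/P = 4.22/5.93 = 0.7116 m.
V = (1/n) R^(2/3) √S = (1/0.013) × 0.7116^(2/3) × √0.0066 = 4.981 m/s. Hydraulic depth D_h = A/T = 4.22/5.048 = 0.836 m.
Froude number Fr = V/√(g·D_h) = 4.981/√(9.81×0.836) = 1.74, which is greater than 1, so the flow is supercritical.

supercritical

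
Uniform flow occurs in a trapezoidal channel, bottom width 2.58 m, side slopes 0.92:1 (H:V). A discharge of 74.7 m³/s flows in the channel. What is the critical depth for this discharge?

y_c = 3.09 m

At critical depth, Q² T / (g A³) = 1, i.e. A³/T = Q²/g = 74.7²/9.81 = 568.8.
At y = 3.72 m: A³/T = 1181 — over.
At y = 2.59 m: A³/T = 289.1 — short.
At y = 3.09 m: A³/T = 569.2 — close enough.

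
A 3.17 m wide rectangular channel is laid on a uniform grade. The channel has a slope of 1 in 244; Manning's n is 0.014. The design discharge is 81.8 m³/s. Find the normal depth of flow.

y_n = 4.99 m

Manning's equation rearranged: A R^(2/3) = nQ / (1·√S) = 0.014 × 81.8 / (√0.004098) = 17.89.
Trying y = 5.88 m: A R^(2/3) = 21.61 — too large.
Trying y = 3.54 m: A R^(2/3) = 11.92 — too small.
Trying y = 4.99 m: A R^(2/3) = 17.89 — ≈ 17.89.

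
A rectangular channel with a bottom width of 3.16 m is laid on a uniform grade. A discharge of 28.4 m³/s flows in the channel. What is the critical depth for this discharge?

y_c = 2.02 m

For a rectangular channel, critical depth y_c = (q²/g)^(1/3) where q = Q/b = 28.4/3.16 = 8.987 m²/s.
So y_c = (8.987²/9.81)^(1/3) = 2.02 m.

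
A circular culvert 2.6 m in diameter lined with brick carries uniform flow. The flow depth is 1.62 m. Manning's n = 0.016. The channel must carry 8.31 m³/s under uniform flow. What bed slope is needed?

For a circular section of diameter D = 2.6 m at depth y = 1.62 m, the central angle is θ = 2 arccos(1 − 2y/D) = 3.639 rad. Then A = (D²/8)(θ − sin θ) = 3.478 m² and P = Dθ/2 = 4.731 m.
Hydraulic radius R = A/P = 3.478/4.731 = 0.7352 m.
From Manning's equation, S = [nQ / (1 A R^(2/3))]² = [0.016 × 8.31 / (1 × 3.478 × 0.7352^(2/3))]² = 0.0022.

S = 0.0022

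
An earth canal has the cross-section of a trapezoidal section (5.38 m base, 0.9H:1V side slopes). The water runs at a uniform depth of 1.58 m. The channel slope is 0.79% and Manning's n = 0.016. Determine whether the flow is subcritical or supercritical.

With bottom width b = 5.38 m and side slope z = 0.9: A = (b + zy)y = (5.38 + 0.9×1.58)×1.58 = 10.75 m²; P = b + 2y√(1+z²) = 5.38 + 2×1.58×1.345 = 9.631 m.
Hydraulic radius R = A/P = 10.75/9.631 = 1.116 m.
V = (1/n) R^(2/3) √S = (1/0.016) × 1.116^(2/3) × √0.0079 = 5.976 m/s. Hydraulic depth D_h = A/T = 10.75/8.224 = 1.307 m.
Froude number Fr = V/√(g·D_h) = 5.976/√(9.81×1.307) = 1.67, which is greater than 1, so the flow is supercritical.

supercritical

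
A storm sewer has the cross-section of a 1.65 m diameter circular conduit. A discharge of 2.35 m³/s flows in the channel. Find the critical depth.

At critical depth, Q² T / (g A³) = 1, i.e. A³/T = Q²/g = 2.35²/9.81 = 0.5629.
Trying y = 0.975 m: A³/T = 1.402 — high.
Trying y = 0.653 m: A³/T = 0.3025 — low.
Trying y = 0.768 m: A³/T = 0.5633 — close enough.

y_c = 0.768 m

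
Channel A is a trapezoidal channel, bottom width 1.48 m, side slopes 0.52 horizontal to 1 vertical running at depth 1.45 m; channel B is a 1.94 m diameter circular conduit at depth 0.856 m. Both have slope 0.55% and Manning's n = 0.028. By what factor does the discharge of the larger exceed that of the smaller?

3.42

Channel A: With bottom width b = 1.48 m and side slope z = 0.52: A = (b + zy)y = (1.48 + 0.52×1.45)×1.45 = 3.239 m²; P = b + 2y√(1+z²) = 1.48 + 2×1.45×1.127 = 4.749 m. Hydraulic radius R = A/P = 3.239/4.749 = 0.6822 m. Q_A = (1/0.028)·3.239·0.6822^(2/3)·√0.0055 = 6.649 m³/s.
Channel B: For a circular section of diameter D = 1.94 m at depth y = 0.856 m, the central angle is θ = 2 arccos(1 − 2y/D) = 2.906 rad. Then A = (D²/8)(θ − sin θ) = 1.257 m² and P = Dθ/2 = 2.819 m. Hydraulic radius R = A/P = 1.257/2.819 = 0.446 m. Q_B = (1/0.028)·1.257·0.446^(2/3)·√0.0055 = 1.944 m³/s.
The larger discharge is 6.649 m³/s and the smaller is 1.944 m³/s; the ratio is 3.42.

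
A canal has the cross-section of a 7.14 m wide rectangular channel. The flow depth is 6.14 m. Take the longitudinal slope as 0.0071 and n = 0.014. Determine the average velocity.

V = 10.4 m/s

Flow area A = b·y = 7.14 × 6.14 = 43.84 m². Wetted perimeter P = b + 2y = 7.14 + 2×6.14 = 19.42 m.
Hydraulic radius R = A/P = 43.84/19.42 = 2.257 m.
From Manning's equation, V = (1/n) R^(2/3) S^(1/2) = (1/0.014) × 2.257^(2/3) × 0.0071^(1/2) = 10.4 m/s.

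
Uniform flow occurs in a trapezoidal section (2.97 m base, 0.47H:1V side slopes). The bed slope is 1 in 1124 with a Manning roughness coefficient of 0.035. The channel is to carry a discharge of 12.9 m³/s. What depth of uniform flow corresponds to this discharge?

y_n = 2.89 m

Manning's equation rearranged: A R^(2/3) = nQ / (1·√S) = 0.035 × 12.9 / (√0.0008897) = 15.14.
At y = 3.17 m: A R^(2/3) = 17.84 — too large.
At y = 2.19 m: A R^(2/3) = 9.454 — too small.
At y = 2.89 m: A R^(2/3) = 15.18 — close enough.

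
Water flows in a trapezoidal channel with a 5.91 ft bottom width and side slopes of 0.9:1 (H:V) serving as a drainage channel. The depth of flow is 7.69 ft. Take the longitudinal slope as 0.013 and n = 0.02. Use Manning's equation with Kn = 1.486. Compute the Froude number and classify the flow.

supercritical

With bottom width b = 5.91 ft and side slope z = 0.9: A = (b + zy)y = (5.91 + 0.9×7.69)×7.69 = 98.67 ft²; P = b + 2y√(1+z²) = 5.91 + 2×7.69×1.345 = 26.6 ft.
Hydraulic radius R = A/P = 98.67/26.6 = 3.709 ft.
V = (1.486/n) R^(2/3) √S = (1.486/0.02) × 3.709^(2/3) × √0.013 = 20.3 ft/s. Hydraulic depth D_h = A/T = 98.67/19.75 = 4.995 ft.
Froude number Fr = V/√(g·D_h) = 20.3/√(32.2×4.995) = 1.6, which is greater than 1, so the flow is supercritical.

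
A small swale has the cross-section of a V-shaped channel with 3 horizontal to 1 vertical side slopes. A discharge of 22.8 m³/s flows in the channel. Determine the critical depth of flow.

At critical depth, Q² T / (g A³) = 1, i.e. A³/T = Q²/g = 22.8²/9.81 = 52.99.
Try y = 1.25 m: A³/T = 13.73 — low.
Try y = 2.01 m: A³/T = 147.6 — high.
Try y = 1.64 m: A³/T = 53.39 — close enough.

y_c = 1.64 m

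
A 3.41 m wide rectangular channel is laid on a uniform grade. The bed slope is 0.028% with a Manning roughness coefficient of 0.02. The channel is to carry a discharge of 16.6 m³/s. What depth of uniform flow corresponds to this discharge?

y_n = 4.96 m

Manning's equation rearranged: A R^(2/3) = nQ / (1·√S) = 0.02 × 16.6 / (√0.00028) = 19.84.
At y = 5.55 m: A R^(2/3) = 22.59 — high.
At y = 3.56 m: A R^(2/3) = 13.35 — low.
At y = 4.96 m: A R^(2/3) = 19.82 — matches.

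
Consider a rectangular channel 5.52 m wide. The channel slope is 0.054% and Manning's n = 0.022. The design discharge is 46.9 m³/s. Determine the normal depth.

Manning's equation rearranged: A R^(2/3) = nQ / (1·√S) = 0.022 × 46.9 / (√0.00054) = 44.4.
At y = 4.32 m: A R^(2/3) = 33.75 — short.
At y = 6.44 m: A R^(2/3) = 55.14 — over.
At y = 5.39 m: A R^(2/3) = 44.44 — close enough.

y_n = 5.39 m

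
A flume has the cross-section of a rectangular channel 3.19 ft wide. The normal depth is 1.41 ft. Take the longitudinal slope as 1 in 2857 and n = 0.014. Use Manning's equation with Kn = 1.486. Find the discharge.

Flow area A = b·y = 3.19 × 1.41 = 4.498 ft². Wetted perimeter P = b + 2y = 3.19 + 2×1.41 = 6.01 ft.
Hydraulic radius R = A/P = 4.498/6.01 = 0.7484 ft.
Manning's equation: Q = (1.486/n) A R^(2/3) S^(1/2) = (1.486/0.014) × 4.498 × 0.7484^(2/3) × 0.00035^(1/2) = 7.36 ft³/s.

Q = 7.36 ft³/s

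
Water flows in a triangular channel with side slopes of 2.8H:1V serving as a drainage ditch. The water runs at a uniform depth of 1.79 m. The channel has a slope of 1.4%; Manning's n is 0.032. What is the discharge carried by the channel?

Q = 29.6 m³/s

For a triangular section with side slope z = 2.8: A = zy² = 2.8×1.79² = 8.971 m²; P = 2y√(1+z²) = 2×1.79×2.973 = 10.64 m.
Hydraulic radius R = A/P = 8.971/10.64 = 0.8429 m.
Manning's equation: Q = (1/n) A R^(2/3) S^(1/2) = (1/0.032) × 8.971 × 0.8429^(2/3) × 0.014^(1/2) = 29.6 m³/s.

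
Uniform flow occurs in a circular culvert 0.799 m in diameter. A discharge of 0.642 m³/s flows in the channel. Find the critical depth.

y_c = 0.487 m

At critical depth, Q² T / (g A³) = 1, i.e. A³/T = Q²/g = 0.642²/9.81 = 0.04201.
Try y = 0.576 m: A³/T = 0.08086 — over.
Try y = 0.487 m: A³/T = 0.04205 — matches.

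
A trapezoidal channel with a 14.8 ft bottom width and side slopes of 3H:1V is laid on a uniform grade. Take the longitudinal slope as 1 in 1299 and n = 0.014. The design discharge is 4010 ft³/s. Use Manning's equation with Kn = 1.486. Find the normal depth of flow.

Manning's equation rearranged: A R^(2/3) = nQ / (1.486·√S) = 0.014 × 4010 / (1.486 × √0.0007698) = 1362.
Trying y = 11.4 ft: A R^(2/3) = 1931 — over.
Trying y = 7.64 ft: A R^(2/3) = 793.1 — short.
Trying y = 9.76 ft: A R^(2/3) = 1360 — matches.

y_n = 9.76 ft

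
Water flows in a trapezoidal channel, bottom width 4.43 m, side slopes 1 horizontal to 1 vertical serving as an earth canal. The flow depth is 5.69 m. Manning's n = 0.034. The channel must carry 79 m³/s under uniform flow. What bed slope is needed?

With bottom width b = 4.43 m and side slope z = 1: A = (b + zy)y = (4.43 + 1×5.69)×5.69 = 57.58 m²; P = b + 2y√(1+z²) = 4.43 + 2×5.69×1.414 = 20.52 m.
Hydraulic radius R = A/P = 57.58/20.52 = 2.806 m.
From Manning's equation, S = [nQ / (1 A R^(2/3))]² = [0.034 × 79 / (1 × 57.58 × 2.806^(2/3))]² = 0.00055.

S = 0.00055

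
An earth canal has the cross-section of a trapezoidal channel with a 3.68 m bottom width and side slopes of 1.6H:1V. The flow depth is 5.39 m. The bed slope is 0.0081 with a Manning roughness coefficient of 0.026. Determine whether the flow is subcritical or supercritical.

With bottom width b = 3.68 m and side slope z = 1.6: A = (b + zy)y = (3.68 + 1.6×5.39)×5.39 = 66.32 m²; P = b + 2y√(1+z²) = 3.68 + 2×5.39×1.887 = 24.02 m.
Hydraulic radius R = A/P = 66.32/24.02 = 2.761 m.
V = (1/n) R^(2/3) √S = (1/0.026) × 2.761^(2/3) × √0.0081 = 6.813 m/s. Hydraulic depth D_h = A/T = 66.32/20.93 = 3.169 m.
Froude number Fr = V/√(g·D_h) = 6.813/√(9.81×3.169) = 1.22, which is greater than 1, so the flow is supercritical.

supercritical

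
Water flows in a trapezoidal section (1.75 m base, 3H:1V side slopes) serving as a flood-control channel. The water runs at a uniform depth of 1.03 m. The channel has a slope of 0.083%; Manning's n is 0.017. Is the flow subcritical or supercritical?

With bottom width b = 1.75 m and side slope z = 3: A = (b + zy)y = (1.75 + 3×1.03)×1.03 = 4.985 m²; P = b + 2y√(1+z²) = 1.75 + 2×1.03×3.162 = 8.264 m.
Hydraulic radius R = A/P = 4.985/8.264 = 0.6032 m.
V = (1/n) R^(2/3) √S = (1/0.017) × 0.6032^(2/3) × √0.00083 = 1.21 m/s. Hydraulic depth D_h = A/T = 4.985/7.93 = 0.6287 m.
Froude number Fr = V/√(g·D_h) = 1.21/√(9.81×0.6287) = 0.487, which is less than 1, so the flow is subcritical.

subcritical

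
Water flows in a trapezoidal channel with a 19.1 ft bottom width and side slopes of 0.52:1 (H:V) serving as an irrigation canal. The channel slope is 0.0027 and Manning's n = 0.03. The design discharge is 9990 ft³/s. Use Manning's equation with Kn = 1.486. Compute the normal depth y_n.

y_n = 25 ft

Manning's equation rearranged: A R^(2/3) = nQ / (1.486·√S) = 0.03 × 9990 / (1.486 × √0.0027) = 3881.
Try y = 20.8 ft: A R^(2/3) = 2777 — too small.
Try y = 25 ft: A R^(2/3) = 3881 — ≈ 3881.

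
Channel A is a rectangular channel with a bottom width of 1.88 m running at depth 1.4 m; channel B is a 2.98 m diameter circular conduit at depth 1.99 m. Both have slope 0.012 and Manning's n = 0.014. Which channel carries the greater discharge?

channel B

Channel A: Flow area A = b·y = 1.88 × 1.4 = 2.632 m². Wetted perimeter P = b + 2y = 1.88 + 2×1.4 = 4.68 m. Hydraulic radius R = A/P = 2.632/4.68 = 0.5624 m. Q_A = (1/0.014)·2.632·0.5624^(2/3)·√0.012 = 14.03 m³/s.
Channel B: For a circular section of diameter D = 2.98 m at depth y = 1.99 m, the central angle is θ = 2 arccos(1 − 2y/D) = 3.826 rad. Then A = (D²/8)(θ − sin θ) = 4.949 m² and P = Dθ/2 = 5.701 m. Hydraulic radius R = A/P = 4.949/5.701 = 0.8681 m. Q_B = (1/0.014)·4.949·0.8681^(2/3)·√0.012 = 35.24 m³/s.
Q_A = 14.03 m³/s vs Q_B = 35.24 m³/s, so channel B carries more.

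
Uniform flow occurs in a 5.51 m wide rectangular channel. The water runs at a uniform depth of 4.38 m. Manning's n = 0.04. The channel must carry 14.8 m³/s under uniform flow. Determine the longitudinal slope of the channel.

S = 0.000299

Flow area A = b·y = 5.51 × 4.38 = 24.13 m². Wetted perimeter P = b + 2y = 5.51 + 2×4.38 = 14.27 m.
Hydraulic radius R = A/P = 24.13/14.27 = 1.691 m.
From Manning's equation, S = [nQ / (1 A R^(2/3))]² = [0.04 × 14.8 / (1 × 24.13 × 1.691^(2/3))]² = 0.000299.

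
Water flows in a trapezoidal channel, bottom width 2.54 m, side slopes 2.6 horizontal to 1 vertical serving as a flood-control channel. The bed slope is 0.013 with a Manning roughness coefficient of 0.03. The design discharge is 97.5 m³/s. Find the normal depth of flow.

Manning's equation rearranged: A R^(2/3) = nQ / (1·√S) = 0.03 × 97.5 / (√0.013) = 25.65.
Trying y = 2.08 m: A R^(2/3) = 18.36 — short.
Trying y = 3.06 m: A R^(2/3) = 44.66 — over.
Trying y = 2.41 m: A R^(2/3) = 25.66 — matches.

y_n = 2.41 m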